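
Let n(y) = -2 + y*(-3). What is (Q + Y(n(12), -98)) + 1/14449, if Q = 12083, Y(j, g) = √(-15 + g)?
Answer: 174587268/14449 + I*√113 ≈ 12083.0 + 10.63*I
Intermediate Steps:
n(y) = -2 - 3*y
(Q + Y(n(12), -98)) + 1/14449 = (12083 + √(-15 - 98)) + 1/14449 = (12083 + √(-113)) + 1/14449 = (12083 + I*√113) + 1/14449 = 174587268/14449 + I*√113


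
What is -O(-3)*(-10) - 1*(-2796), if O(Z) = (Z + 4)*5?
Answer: 2846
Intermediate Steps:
O(Z) = 20 + 5*Z (O(Z) = (4 + Z)*5 = 20 + 5*Z)
-O(-3)*(-10) - 1*(-2796) = -(20 + 5*(-3))*(-10) - 1*(-2796) = -(20 - 15)*(-10) + 2796 = -1*5*(-10) + 2796 = -5*(-10) + 2796 = 50 + 2796 = 2846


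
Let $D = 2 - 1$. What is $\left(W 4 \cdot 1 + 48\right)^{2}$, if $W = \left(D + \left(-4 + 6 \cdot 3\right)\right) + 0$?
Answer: $11664$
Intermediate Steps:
$D = 1$
$W = 15$ ($W = \left(1 + \left(-4 + 6 \cdot 3\right)\right) + 0 = \left(1 + \left(-4 + 18\right)\right) + 0 = \left(1 + 14\right) + 0 = 15 + 0 = 15$)
$\left(W 4 \cdot 1 + 48\right)^{2} = \left(15 \cdot 4 \cdot 1 + 48\right)^{2} = \left(60 \cdot 1 + 48\right)^{2} = \left(60 + 48\right)^{2} = 108^{2} = 11664$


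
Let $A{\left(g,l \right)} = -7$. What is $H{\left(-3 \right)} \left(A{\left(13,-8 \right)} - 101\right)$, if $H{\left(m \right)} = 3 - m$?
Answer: $-648$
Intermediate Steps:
$H{\left(-3 \right)} \left(A{\left(13,-8 \right)} - 101\right) = \left(3 - -3\right) \left(-7 - 101\right) = \left(3 + 3\right) \left(-108\right) = 6 \left(-108\right) = -648$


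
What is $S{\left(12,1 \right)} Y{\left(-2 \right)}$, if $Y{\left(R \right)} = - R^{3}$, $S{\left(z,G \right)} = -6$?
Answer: $-48$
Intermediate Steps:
$S{\left(12,1 \right)} Y{\left(-2 \right)} = - 6 \left(- \left(-2\right)^{3}\right) = - 6 \left(\left(-1\right) \left(-8\right)\right) = \left(-6\right) 8 = -48$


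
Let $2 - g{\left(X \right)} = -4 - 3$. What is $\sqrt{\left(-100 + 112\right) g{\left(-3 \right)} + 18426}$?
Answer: $\sqrt{18534} \approx 136.14$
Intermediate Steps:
$g{\left(X \right)} = 9$ ($g{\left(X \right)} = 2 - \left(-4 - 3\right) = 2 - -7 = 2 + 7 = 9$)
$\sqrt{\left(-100 + 112\right) g{\left(-3 \right)} + 18426} = \sqrt{\left(-100 + 112\right) 9 + 18426} = \sqrt{12 \cdot 9 + 18426} = \sqrt{108 + 18426} = \sqrt{18534}$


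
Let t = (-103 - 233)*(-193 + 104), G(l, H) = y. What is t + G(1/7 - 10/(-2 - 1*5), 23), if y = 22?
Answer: 29926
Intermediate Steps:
G(l, H) = 22
t = 29904 (t = -336*(-89) = 29904)
t + G(1/7 - 10/(-2 - 1*5), 23) = 29904 + 22 = 29926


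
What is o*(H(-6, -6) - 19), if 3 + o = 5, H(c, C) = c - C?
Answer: -38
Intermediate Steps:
o = 2 (o = -3 + 5 = 2)
o*(H(-6, -6) - 19) = 2*((-6 - 1*(-6)) - 19) = 2*((-6 + 6) - 19) = 2*(0 - 19) = 2*(-19) = -38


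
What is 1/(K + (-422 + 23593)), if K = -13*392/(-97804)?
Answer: 499/11562355 ≈ 4.3157e-5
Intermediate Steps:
K = 26/499 (K = -5096*(-1/97804) = 26/499 ≈ 0.052104)
1/(K + (-422 + 23593)) = 1/(26/499 + (-422 + 23593)) = 1/(26/499 + 23171) = 1/(11562355/499) = 499/11562355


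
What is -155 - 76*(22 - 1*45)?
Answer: 1593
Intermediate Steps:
-155 - 76*(22 - 1*45) = -155 - 76*(22 - 45) = -155 - 76*(-23) = -155 + 1748 = 1593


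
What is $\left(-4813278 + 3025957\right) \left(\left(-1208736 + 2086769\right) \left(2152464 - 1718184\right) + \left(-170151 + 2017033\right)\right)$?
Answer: $-681530552183831162$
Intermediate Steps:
$\left(-4813278 + 3025957\right) \left(\left(-1208736 + 2086769\right) \left(2152464 - 1718184\right) + \left(-170151 + 2017033\right)\right) = - 1787321 \left(878033 \cdot 434280 + 1846882\right) = - 1787321 \left(381312171240 + 1846882\right) = \left(-1787321\right) 381314018122 = -681530552183831162$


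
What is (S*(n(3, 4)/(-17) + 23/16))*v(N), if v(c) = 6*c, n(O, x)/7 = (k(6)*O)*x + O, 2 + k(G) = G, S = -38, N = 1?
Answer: 17841/4 ≈ 4460.3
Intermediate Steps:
k(G) = -2 + G
n(O, x) = 7*O + 28*O*x (n(O, x) = 7*(((-2 + 6)*O)*x + O) = 7*((4*O)*x + O) = 7*(4*O*x + O) = 7*(O + 4*O*x) = 7*O + 28*O*x)
(S*(n(3, 4)/(-17) + 23/16))*v(N) = (-38*((7*3*(1 + 4*4))/(-17) + 23/16))*(6*1) = -38*((7*3*(1 + 16))*(-1/17) + 23*(1/16))*6 = -38*((7*3*17)*(-1/17) + 23/16)*6 = -38*(357*(-1/17) + 23/16)*6 = -38*(-21 + 23/16)*6 = -38*(-313/16)*6 = (5947/8)*6 = 17841/4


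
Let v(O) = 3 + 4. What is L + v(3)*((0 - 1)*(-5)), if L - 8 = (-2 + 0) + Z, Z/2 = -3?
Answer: 35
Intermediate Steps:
Z = -6 (Z = 2*(-3) = -6)
v(O) = 7
L = 0 (L = 8 + ((-2 + 0) - 6) = 8 + (-2 - 6) = 8 - 8 = 0)
L + v(3)*((0 - 1)*(-5)) = 0 + 7*((0 - 1)*(-5)) = 0 + 7*(-1*(-5)) = 0 + 7*5 = 0 + 35 = 35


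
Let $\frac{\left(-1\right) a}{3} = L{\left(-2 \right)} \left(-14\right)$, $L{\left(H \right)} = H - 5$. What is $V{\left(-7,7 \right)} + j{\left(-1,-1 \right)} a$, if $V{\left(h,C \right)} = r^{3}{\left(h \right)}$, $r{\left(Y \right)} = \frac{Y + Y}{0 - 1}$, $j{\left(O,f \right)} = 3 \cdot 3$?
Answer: $98$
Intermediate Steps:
$j{\left(O,f \right)} = 9$
$L{\left(H \right)} = -5 + H$
$r{\left(Y \right)} = - 2 Y$ ($r{\left(Y \right)} = \frac{2 Y}{-1} = 2 Y \left(-1\right) = - 2 Y$)
$V{\left(h,C \right)} = - 8 h^{3}$ ($V{\left(h,C \right)} = \left(- 2 h\right)^{3} = - 8 h^{3}$)
$a = -294$ ($a = - 3 \left(-5 - 2\right) \left(-14\right) = - 3 \left(\left(-7\right) \left(-14\right)\right) = \left(-3\right) 98 = -294$)
$V{\left(-7,7 \right)} + j{\left(-1,-1 \right)} a = - 8 \left(-7\right)^{3} + 9 \left(-294\right) = \left(-8\right) \left(-343\right) - 2646 = 2744 - 2646 = 98$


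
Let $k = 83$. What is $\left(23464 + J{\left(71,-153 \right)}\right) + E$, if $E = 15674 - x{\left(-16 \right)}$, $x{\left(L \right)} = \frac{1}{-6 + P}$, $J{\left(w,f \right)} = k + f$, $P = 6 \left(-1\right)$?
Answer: $\frac{468817}{12} \approx 39068.0$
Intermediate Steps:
$P = -6$
$J{\left(w,f \right)} = 83 + f$
$x{\left(L \right)} = - \frac{1}{12}$ ($x{\left(L \right)} = \frac{1}{-6 - 6} = \frac{1}{-12} = - \frac{1}{12}$)
$E = \frac{188089}{12}$ ($E = 15674 - - \frac{1}{12} = 15674 + \frac{1}{12} = \frac{188089}{12} \approx 15674.0$)
$\left(23464 + J{\left(71,-153 \right)}\right) + E = \left(23464 + \left(83 - 153\right)\right) + \frac{188089}{12} = \left(23464 - 70\right) + \frac{188089}{12} = 23394 + \frac{188089}{12} = \frac{468817}{12}$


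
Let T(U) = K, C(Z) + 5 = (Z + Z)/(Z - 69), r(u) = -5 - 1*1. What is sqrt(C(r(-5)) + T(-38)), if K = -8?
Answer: I*sqrt(321)/5 ≈ 3.5833*I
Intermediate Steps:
r(u) = -6 (r(u) = -5 - 1 = -6)
C(Z) = -5 + 2*Z/(-69 + Z) (C(Z) = -5 + (Z + Z)/(Z - 69) = -5 + (2*Z)/(-69 + Z) = -5 + 2*Z/(-69 + Z))
T(U) = -8
sqrt(C(r(-5)) + T(-38)) = sqrt(3*(115 - 1*(-6))/(-69 - 6) - 8) = sqrt(3*(115 + 6)/(-75) - 8) = sqrt(3*(-1/75)*121 - 8) = sqrt(-121/25 - 8) = sqrt(-321/25) = I*sqrt(321)/5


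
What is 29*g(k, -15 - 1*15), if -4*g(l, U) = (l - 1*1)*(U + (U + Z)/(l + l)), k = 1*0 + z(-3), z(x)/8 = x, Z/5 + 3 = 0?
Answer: -337125/64 ≈ -5267.6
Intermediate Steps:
Z = -15 (Z = -15 + 5*0 = -15 + 0 = -15)
z(x) = 8*x
k = -24 (k = 1*0 + 8*(-3) = 0 - 24 = -24)
g(l, U) = -(-1 + l)*(U + (-15 + U)/(2*l))/4 (g(l, U) = -(l - 1*1)*(U + (U - 15)/(l + l))/4 = -(l - 1)*(U + (-15 + U)/((2*l)))/4 = -(-1 + l)*(U + (-15 + U)*(1/(2*l)))/4 = -(-1 + l)*(U + (-15 + U)/(2*l))/4)
29*g(k, -15 - 1*15) = 29*((⅛)*(-15 + (-15 - 1*15) - 24*(15 + (-15 - 1*15) - 2*(-15 - 1*15)*(-24)))/(-24)) = 29*((⅛)*(-1/24)*(-15 + (-15 - 15) - 24*(15 + (-15 - 15) - 2*(-15 - 15)*(-24)))) = 29*((⅛)*(-1/24)*(-15 - 30 - 24*(15 - 30 - 2*(-30)*(-24)))) = 29*((⅛)*(-1/24)*(-15 - 30 - 24*(15 - 30 - 1440))) = 29*((⅛)*(-1/24)*(-15 - 30 - 24*(-1455))) = 29*((⅛)*(-1/24)*(-15 - 30 + 34920)) = 29*((⅛)*(-1/24)*34875) = 29*(-11625/64) = -337125/64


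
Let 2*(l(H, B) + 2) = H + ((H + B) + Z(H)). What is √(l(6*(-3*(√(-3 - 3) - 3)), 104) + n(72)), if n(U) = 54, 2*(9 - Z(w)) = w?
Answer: √(596 - 54*I*√6)/2 ≈ 12.281 - 1.3464*I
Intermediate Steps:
Z(w) = 9 - w/2
l(H, B) = 5/2 + B/2 + 3*H/4 (l(H, B) = -2 + (H + ((H + B) + (9 - H/2)))/2 = -2 + (H + ((B + H) + (9 - H/2)))/2 = -2 + (H + (9 + B + H/2))/2 = -2 + (9 + B + 3*H/2)/2 = -2 + (9/2 + B/2 + 3*H/4) = 5/2 + B/2 + 3*H/4)
√(l(6*(-3*(√(-3 - 3) - 3)), 104) + n(72)) = √((5/2 + (½)*104 + 3*(6*(-3*(√(-3 - 3) - 3)))/4) + 54) = √((5/2 + 52 + 3*(6*(-3*(√(-6) - 3)))/4) + 54) = √((5/2 + 52 + 3*(6*(-3*(I*√6 - 3)))/4) + 54) = √((5/2 + 52 + 3*(6*(-3*(-3 + I*√6)))/4) + 54) = √((5/2 + 52 + 3*(6*(9 - 3*I*√6))/4) + 54) = √((5/2 + 52 + 3*(54 - 18*I*√6)/4) + 54) = √((5/2 + 52 + (81/2 - 27*I*√6/2)) + 54) = √((95 - 27*I*√6/2) + 54) = √(149 - 27*I*√6/2)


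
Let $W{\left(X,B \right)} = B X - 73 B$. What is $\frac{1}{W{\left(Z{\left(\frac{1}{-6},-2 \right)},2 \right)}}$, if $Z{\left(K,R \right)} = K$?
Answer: $- \frac{3}{439} \approx -0.0068337$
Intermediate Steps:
$W{\left(X,B \right)} = - 73 B + B X$
$\frac{1}{W{\left(Z{\left(\frac{1}{-6},-2 \right)},2 \right)}} = \frac{1}{2 \left(-73 + \frac{1}{-6}\right)} = \frac{1}{2 \left(-73 - \frac{1}{6}\right)} = \frac{1}{2 \left(- \frac{439}{6}\right)} = \frac{1}{- \frac{439}{3}} = - \frac{3}{439}$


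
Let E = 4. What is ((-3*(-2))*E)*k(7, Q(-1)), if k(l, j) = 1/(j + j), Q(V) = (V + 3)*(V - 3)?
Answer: -3/2 ≈ -1.5000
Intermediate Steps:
Q(V) = (-3 + V)*(3 + V) (Q(V) = (3 + V)*(-3 + V) = (-3 + V)*(3 + V))
k(l, j) = 1/(2*j)
((-3*(-2))*E)*k(7, Q(-1)) = (-3*(-2)*4)*(1/(2*(-9 + (-1)²))) = (6*4)*(1/(2*(-9 + 1))) = 24*((½)/(-8)) = 24*((½)*(-⅛)) = 24*(-1/16) = -3/2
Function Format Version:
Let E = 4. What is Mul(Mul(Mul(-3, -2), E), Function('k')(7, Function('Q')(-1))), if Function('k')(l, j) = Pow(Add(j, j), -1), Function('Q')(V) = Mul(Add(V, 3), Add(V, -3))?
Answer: Rational(-3, 2) ≈ -1.5000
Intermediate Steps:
Function('Q')(V) = Mul(Add(-3, V), Add(3, V)) (Function('Q')(V) = Mul(Add(3, V), Add(-3, V)) = Mul(Add(-3, V), Add(3, V)))
Function('k')(l, j) = Mul(Rational(1, 2), Pow(j, -1)) (Function('k')(l, j) = Pow(Mul(2, j), -1) = Mul(Rational(1, 2), Pow(j, -1)))
Mul(Mul(Mul(-3, -2), E), Function('k')(7, Function('Q')(-1))) = Mul(Mul(Mul(-3, -2), 4), Mul(Rational(1, 2), Pow(Add(-9, Pow(-1, 2)), -1))) = Mul(Mul(6, 4), Mul(Rational(1, 2), Pow(Add(-9, 1), -1))) = Mul(24, Mul(Rational(1, 2), Pow(-8, -1))) = Mul(24, Mul(Rational(1, 2), Rational(-1, 8))) = Mul(24, Rational(-1, 16)) = Rational(-3, 2)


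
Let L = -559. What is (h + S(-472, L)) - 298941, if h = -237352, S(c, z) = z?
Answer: -536852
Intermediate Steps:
(h + S(-472, L)) - 298941 = (-237352 - 559) - 298941 = -237911 - 298941 = -536852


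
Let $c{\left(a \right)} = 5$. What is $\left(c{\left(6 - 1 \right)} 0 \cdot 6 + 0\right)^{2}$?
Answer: $0$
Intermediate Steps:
$\left(c{\left(6 - 1 \right)} 0 \cdot 6 + 0\right)^{2} = \left(5 \cdot 0 \cdot 6 + 0\right)^{2} = \left(0 \cdot 6 + 0\right)^{2} = \left(0 + 0\right)^{2} = 0^{2} = 0$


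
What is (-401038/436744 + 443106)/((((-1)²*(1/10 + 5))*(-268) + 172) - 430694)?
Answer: -43982610415/42869282288 ≈ -1.0260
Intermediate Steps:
(-401038/436744 + 443106)/((((-1)²*(1/10 + 5))*(-268) + 172) - 430694) = (-401038*1/436744 + 443106)/(((1*(1*(⅒) + 5))*(-268) + 172) - 430694) = (-18229/19852 + 443106)/(((1*(⅒ + 5))*(-268) + 172) - 430694) = 8796522083/(19852*(((1*(51/10))*(-268) + 172) - 430694)) = 8796522083/(19852*(((51/10)*(-268) + 172) - 430694)) = 8796522083/(19852*((-6834/5 + 172) - 430694)) = 8796522083/(19852*(-5974/5 - 430694)) = 8796522083/(19852*(-2159444/5)) = (8796522083/19852)*(-5/2159444) = -43982610415/42869282288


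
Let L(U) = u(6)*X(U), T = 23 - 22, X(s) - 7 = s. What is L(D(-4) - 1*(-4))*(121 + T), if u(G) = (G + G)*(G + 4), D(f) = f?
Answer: 102480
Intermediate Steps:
X(s) = 7 + s
u(G) = 2*G*(4 + G) (u(G) = (2*G)*(4 + G) = 2*G*(4 + G))
T = 1
L(U) = 840 + 120*U (L(U) = (2*6*(4 + 6))*(7 + U) = (2*6*10)*(7 + U) = 120*(7 + U) = 840 + 120*U)
L(D(-4) - 1*(-4))*(121 + T) = (840 + 120*(-4 - 1*(-4)))*(121 + 1) = (840 + 120*(-4 + 4))*122 = (840 + 120*0)*122 = (840 + 0)*122 = 840*122 = 102480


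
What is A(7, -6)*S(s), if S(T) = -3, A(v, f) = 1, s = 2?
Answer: -3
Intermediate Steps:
A(7, -6)*S(s) = 1*(-3) = -3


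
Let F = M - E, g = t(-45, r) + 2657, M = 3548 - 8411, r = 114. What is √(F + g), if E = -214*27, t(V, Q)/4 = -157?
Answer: 8*√46 ≈ 54.259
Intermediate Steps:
t(V, Q) = -628 (t(V, Q) = 4*(-157) = -628)
M = -4863
E = -5778
g = 2029 (g = -628 + 2657 = 2029)
F = 915 (F = -4863 - 1*(-5778) = -4863 + 5778 = 915)
√(F + g) = √(915 + 2029) = √2944 = 8*√46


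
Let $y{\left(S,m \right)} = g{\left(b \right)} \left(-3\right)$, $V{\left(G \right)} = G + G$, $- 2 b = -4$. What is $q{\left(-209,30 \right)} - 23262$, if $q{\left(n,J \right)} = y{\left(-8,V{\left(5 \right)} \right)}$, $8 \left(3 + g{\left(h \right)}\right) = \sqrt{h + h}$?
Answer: $- \frac{93015}{4} \approx -23254.0$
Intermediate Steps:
$b = 2$ ($b = \left(- \frac{1}{2}\right) \left(-4\right) = 2$)
$g{\left(h \right)} = -3 + \frac{\sqrt{2} \sqrt{h}}{8}$ ($g{\left(h \right)} = -3 + \frac{\sqrt{h + h}}{8} = -3 + \frac{\sqrt{2 h}}{8} = -3 + \frac{\sqrt{2} \sqrt{h}}{8}$)
$V{\left(G \right)} = 2 G$
$y{\left(S,m \right)} = \frac{33}{4}$ ($y{\left(S,m \right)} = \left(-3 + \frac{\sqrt{2} \sqrt{2}}{8}\right) \left(-3\right) = \left(-3 + \frac{1}{4}\right) \left(-3\right) = \left(- \frac{11}{4}\right) \left(-3\right) = \frac{33}{4}$)
$q{\left(n,J \right)} = \frac{33}{4}$
$q{\left(-209,30 \right)} - 23262 = \frac{33}{4} - 23262 = - \frac{93015}{4}$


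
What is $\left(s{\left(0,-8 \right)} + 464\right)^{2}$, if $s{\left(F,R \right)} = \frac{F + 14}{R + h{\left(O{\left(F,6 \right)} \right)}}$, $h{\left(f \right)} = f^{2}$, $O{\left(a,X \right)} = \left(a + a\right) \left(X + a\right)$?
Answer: $\frac{3418801}{16} \approx 2.1368 \cdot 10^{5}$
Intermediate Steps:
$O{\left(a,X \right)} = 2 a \left(X + a\right)$
$s{\left(F,R \right)} = \frac{14 + F}{R + 4 F^{2} \left(6 + F\right)^{2}}$ ($s{\left(F,R \right)} = \frac{F + 14}{R + \left(2 F \left(6 + F\right)\right)^{2}} = \frac{14 + F}{R + 4 F^{2} \left(6 + F\right)^{2}}$)
$\left(s{\left(0,-8 \right)} + 464\right)^{2} = \left(\frac{14 + 0}{-8 + 4 \cdot 0^{2} \left(6 + 0\right)^{2}} + 464\right)^{2} = \left(\frac{1}{-8 + 4 \cdot 0 \cdot 6^{2}} \cdot 14 + 464\right)^{2} = \left(\frac{1}{-8 + 4 \cdot 0 \cdot 36} \cdot 14 + 464\right)^{2} = \left(\frac{1}{-8 + 0} \cdot 14 + 464\right)^{2} = \left(\frac{1}{-8} \cdot 14 + 464\right)^{2} = \left(\left(- \frac{1}{8}\right) 14 + 464\right)^{2} = \left(- \frac{7}{4} + 464\right)^{2} = \left(\frac{1849}{4}\right)^{2} = \frac{3418801}{16}$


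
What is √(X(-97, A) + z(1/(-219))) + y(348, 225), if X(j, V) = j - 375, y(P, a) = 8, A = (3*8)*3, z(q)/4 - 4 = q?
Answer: 8 + 2*I*√5467773/219 ≈ 8.0 + 21.355*I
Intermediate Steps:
z(q) = 16 + 4*q
A = 72 (A = 24*3 = 72)
X(j, V) = -375 + j
√(X(-97, A) + z(1/(-219))) + y(348, 225) = √((-375 - 97) + (16 + 4/(-219))) + 8 = √(-472 + (16 + 4*(-1/219))) + 8 = √(-472 + (16 - 4/219)) + 8 = √(-472 + 3500/219) + 8 = √(-99868/219) + 8 = 2*I*√5467773/219 + 8 = 8 + 2*I*√5467773/219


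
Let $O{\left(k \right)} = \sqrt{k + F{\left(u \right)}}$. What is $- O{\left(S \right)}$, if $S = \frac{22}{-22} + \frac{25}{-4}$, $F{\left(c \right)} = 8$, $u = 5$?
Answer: $- \frac{\sqrt{3}}{2} \approx -0.86602$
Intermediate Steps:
$S = - \frac{29}{4}$ ($S = 22 \left(- \frac{1}{22}\right) + 25 \left(- \frac{1}{4}\right) = -1 - \frac{25}{4} = - \frac{29}{4} \approx -7.25$)
$O{\left(k \right)} = \sqrt{8 + k}$ ($O{\left(k \right)} = \sqrt{k + 8} = \sqrt{8 + k}$)
$- O{\left(S \right)} = - \sqrt{8 - \frac{29}{4}} = - \sqrt{\frac{3}{4}} = - \frac{\sqrt{3}}{2}$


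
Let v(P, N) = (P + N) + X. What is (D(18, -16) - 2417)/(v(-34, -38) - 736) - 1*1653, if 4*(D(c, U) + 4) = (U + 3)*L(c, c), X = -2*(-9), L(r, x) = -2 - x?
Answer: -651757/395 ≈ -1650.0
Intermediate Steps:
X = 18
v(P, N) = 18 + N + P (v(P, N) = (P + N) + 18 = (N + P) + 18 = 18 + N + P)
D(c, U) = -4 + (-2 - c)*(3 + U)/4 (D(c, U) = -4 + ((U + 3)*(-2 - c))/4 = -4 + ((3 + U)*(-2 - c))/4 = -4 + ((-2 - c)*(3 + U))/4 = -4 + (-2 - c)*(3 + U)/4)
(D(18, -16) - 2417)/(v(-34, -38) - 736) - 1*1653 = ((-11/2 - ¾*18 - ¼*(-16)*(2 + 18)) - 2417)/((18 - 38 - 34) - 736) - 1*1653 = ((-11/2 - 27/2 - ¼*(-16)*20) - 2417)/(-54 - 736) - 1653 = ((-11/2 - 27/2 + 80) - 2417)/(-790) - 1653 = (61 - 2417)*(-1/790) - 1653 = -2356*(-1/790) - 1653 = 1178/395 - 1653 = -651757/395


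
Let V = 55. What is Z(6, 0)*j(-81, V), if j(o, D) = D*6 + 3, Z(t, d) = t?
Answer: 1998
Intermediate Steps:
j(o, D) = 3 + 6*D (j(o, D) = 6*D + 3 = 3 + 6*D)
Z(6, 0)*j(-81, V) = 6*(3 + 6*55) = 6*(3 + 330) = 6*333 = 1998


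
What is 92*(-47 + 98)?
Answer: 4692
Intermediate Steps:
92*(-47 + 98) = 92*51 = 4692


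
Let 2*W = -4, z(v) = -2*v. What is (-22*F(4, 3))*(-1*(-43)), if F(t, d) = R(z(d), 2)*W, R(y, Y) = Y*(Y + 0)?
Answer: 7568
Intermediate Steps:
R(y, Y) = Y² (R(y, Y) = Y*Y = Y²)
W = -2 (W = (½)*(-4) = -2)
F(t, d) = -8 (F(t, d) = 2²*(-2) = 4*(-2) = -8)
(-22*F(4, 3))*(-1*(-43)) = (-22*(-8))*(-1*(-43)) = 176*43 = 7568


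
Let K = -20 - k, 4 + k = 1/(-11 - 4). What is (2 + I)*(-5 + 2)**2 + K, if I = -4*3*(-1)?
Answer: 1651/15 ≈ 110.07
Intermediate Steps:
I = 12 (I = -12*(-1) = 12)
k = -61/15 (k = -4 + 1/(-11 - 4) = -4 + 1/(-15) = -4 - 1/15 = -61/15 ≈ -4.0667)
K = -239/15 (K = -20 - 1*(-61/15) = -20 + 61/15 = -239/15 ≈ -15.933)
(2 + I)*(-5 + 2)**2 + K = (2 + 12)*(-5 + 2)**2 - 239/15 = 14*(-3)**2 - 239/15 = 14*9 - 239/15 = 126 - 239/15 = 1651/15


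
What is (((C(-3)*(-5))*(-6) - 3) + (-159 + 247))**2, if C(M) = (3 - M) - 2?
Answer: 42025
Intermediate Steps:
C(M) = 1 - M
(((C(-3)*(-5))*(-6) - 3) + (-159 + 247))**2 = ((((1 - 1*(-3))*(-5))*(-6) - 3) + (-159 + 247))**2 = ((((1 + 3)*(-5))*(-6) - 3) + 88)**2 = (((4*(-5))*(-6) - 3) + 88)**2 = ((-20*(-6) - 3) + 88)**2 = ((120 - 3) + 88)**2 = (117 + 88)**2 = 205**2 = 42025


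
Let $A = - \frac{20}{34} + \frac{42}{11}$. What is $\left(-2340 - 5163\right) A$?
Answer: $- \frac{4531812}{187} \approx -24234.0$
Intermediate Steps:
$A = \frac{604}{187}$ ($A = \left(-20\right) \frac{1}{34} + 42 \cdot \frac{1}{11} = - \frac{10}{17} + \frac{42}{11} = \frac{604}{187} \approx 3.2299$)
$\left(-2340 - 5163\right) A = \left(-2340 - 5163\right) \frac{604}{187} = \left(-7503\right) \frac{604}{187} = - \frac{4531812}{187}$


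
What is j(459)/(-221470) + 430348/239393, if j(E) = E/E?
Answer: 95308932167/53018367710 ≈ 1.7977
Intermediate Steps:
j(E) = 1
j(459)/(-221470) + 430348/239393 = 1/(-221470) + 430348/239393 = 1*(-1/221470) + 430348*(1/239393) = -1/221470 + 430348/239393 = 95308932167/53018367710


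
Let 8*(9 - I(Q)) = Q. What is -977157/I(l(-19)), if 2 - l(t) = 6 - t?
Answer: -7817256/95 ≈ -82287.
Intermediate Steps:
l(t) = -4 + t (l(t) = 2 - (6 - t) = 2 + (-6 + t) = -4 + t)
I(Q) = 9 - Q/8
-977157/I(l(-19)) = -977157/(9 - (-4 - 19)/8) = -977157/(9 - ⅛*(-23)) = -977157/(9 + 23/8) = -977157/95/8 = -977157*8/95 = -1*7817256/95 = -7817256/95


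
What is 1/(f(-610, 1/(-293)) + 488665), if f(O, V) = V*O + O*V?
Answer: 293/143180065 ≈ 2.0464e-6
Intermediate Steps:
f(O, V) = 2*O*V (f(O, V) = O*V + O*V = 2*O*V)
1/(f(-610, 1/(-293)) + 488665) = 1/(2*(-610)/(-293) + 488665) = 1/(2*(-610)*(-1/293) + 488665) = 1/(1220/293 + 488665) = 1/(143180065/293) = 293/143180065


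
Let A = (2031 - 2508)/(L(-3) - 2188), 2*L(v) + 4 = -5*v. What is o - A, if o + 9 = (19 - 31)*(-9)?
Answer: 47909/485 ≈ 98.781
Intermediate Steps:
L(v) = -2 - 5*v/2 (L(v) = -2 + (-5*v)/2 = -2 - 5*v/2)
o = 99 (o = -9 + (19 - 31)*(-9) = -9 - 12*(-9) = -9 + 108 = 99)
A = 106/485 (A = (2031 - 2508)/((-2 - 5/2*(-3)) - 2188) = -477/((-2 + 15/2) - 2188) = -477/(11/2 - 2188) = -477/(-4365/2) = -477*(-2/4365) = 106/485 ≈ 0.21856)
o - A = 99 - 1*106/485 = 99 - 106/485 = 47909/485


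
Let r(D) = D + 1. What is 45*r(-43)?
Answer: -1890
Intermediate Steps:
r(D) = 1 + D
45*r(-43) = 45*(1 - 43) = 45*(-42) = -1890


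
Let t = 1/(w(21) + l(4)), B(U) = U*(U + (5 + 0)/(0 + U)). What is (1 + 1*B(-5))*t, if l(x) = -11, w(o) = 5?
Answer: -31/6 ≈ -5.1667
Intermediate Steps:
B(U) = U*(U + 5/U)
t = -⅙ (t = 1/(5 - 11) = 1/(-6) = -⅙ ≈ -0.16667)
(1 + 1*B(-5))*t = (1 + 1*(5 + (-5)²))*(-⅙) = (1 + 1*(5 + 25))*(-⅙) = (1 + 1*30)*(-⅙) = (1 + 30)*(-⅙) = 31*(-⅙) = -31/6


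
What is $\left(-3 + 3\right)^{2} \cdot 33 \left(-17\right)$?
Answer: $0$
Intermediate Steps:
$\left(-3 + 3\right)^{2} \cdot 33 \left(-17\right) = 0^{2} \cdot 33 \left(-17\right) = 0 \cdot 33 \left(-17\right) = 0 \left(-17\right) = 0$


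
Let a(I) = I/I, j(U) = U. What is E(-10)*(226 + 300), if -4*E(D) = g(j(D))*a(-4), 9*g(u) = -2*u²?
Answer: 26300/9 ≈ 2922.2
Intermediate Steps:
a(I) = 1
g(u) = -2*u²/9 (g(u) = (-2*u²)/9 = -2*u²/9)
E(D) = D²/18 (E(D) = -(-2*D²/9)/4 = -(-1)*D²/18 = D²/18)
E(-10)*(226 + 300) = ((1/18)*(-10)²)*(226 + 300) = ((1/18)*100)*526 = (50/9)*526 = 26300/9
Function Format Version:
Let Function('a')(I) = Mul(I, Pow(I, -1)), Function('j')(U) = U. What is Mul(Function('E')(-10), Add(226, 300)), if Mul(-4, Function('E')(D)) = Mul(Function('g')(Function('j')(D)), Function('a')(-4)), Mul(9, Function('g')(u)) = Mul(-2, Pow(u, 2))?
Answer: Rational(26300, 9) ≈ 2922.2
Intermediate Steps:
Function('a')(I) = 1
Function('g')(u) = Mul(Rational(-2, 9), Pow(u, 2)) (Function('g')(u) = Mul(Rational(1, 9), Mul(-2, Pow(u, 2))) = Mul(Rational(-2, 9), Pow(u, 2)))
Function('E')(D) = Mul(Rational(1, 18), Pow(D, 2)) (Function('E')(D) = Mul(Rational(-1, 4), Mul(Mul(Rational(-2, 9), Pow(D, 2)), 1)) = Mul(Rational(-1, 4), Mul(Rational(-2, 9), Pow(D, 2))) = Mul(Rational(1, 18), Pow(D, 2)))
Mul(Function('E')(-10), Add(226, 300)) = Mul(Mul(Rational(1, 18), Pow(-10, 2)), Add(226, 300)) = Mul(Mul(Rational(1, 18), 100), 526) = Mul(Rational(50, 9), 526) = Rational(26300, 9)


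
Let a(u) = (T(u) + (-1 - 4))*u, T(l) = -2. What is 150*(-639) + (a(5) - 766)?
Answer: -96651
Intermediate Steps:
a(u) = -7*u (a(u) = (-2 + (-1 - 4))*u = (-2 - 5)*u = -7*u)
150*(-639) + (a(5) - 766) = 150*(-639) + (-7*5 - 766) = -95850 + (-35 - 766) = -95850 - 801 = -96651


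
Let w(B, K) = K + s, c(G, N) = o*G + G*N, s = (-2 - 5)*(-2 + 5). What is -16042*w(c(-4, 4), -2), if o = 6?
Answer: 368966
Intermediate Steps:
s = -21 (s = -7*3 = -21)
c(G, N) = 6*G + G*N
w(B, K) = -21 + K (w(B, K) = K - 21 = -21 + K)
-16042*w(c(-4, 4), -2) = -16042*(-21 - 2) = -16042*(-23) = 368966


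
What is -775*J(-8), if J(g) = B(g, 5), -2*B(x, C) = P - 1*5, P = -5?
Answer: -3875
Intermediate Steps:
B(x, C) = 5 (B(x, C) = -(-5 - 1*5)/2 = -(-5 - 5)/2 = -1/2*(-10) = 5)
J(g) = 5
-775*J(-8) = -775*5 = -3875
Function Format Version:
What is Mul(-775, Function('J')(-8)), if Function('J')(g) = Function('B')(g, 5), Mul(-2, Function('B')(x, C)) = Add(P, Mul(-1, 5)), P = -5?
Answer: -3875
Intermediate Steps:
Function('B')(x, C) = 5 (Function('B')(x, C) = Mul(Rational(-1, 2), Add(-5, Mul(-1, 5))) = Mul(Rational(-1, 2), Add(-5, -5)) = Mul(Rational(-1, 2), -10) = 5)
Function('J')(g) = 5
Mul(-775, Function('J')(-8)) = Mul(-775, 5) = -3875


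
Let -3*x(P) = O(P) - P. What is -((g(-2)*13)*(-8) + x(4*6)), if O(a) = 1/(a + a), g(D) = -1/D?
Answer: 6337/144 ≈ 44.007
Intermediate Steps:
O(a) = 1/(2*a)
x(P) = -1/(6*P) + P/3 (x(P) = -(1/(2*P) - P)/3 = -1/(6*P) + P/3)
-((g(-2)*13)*(-8) + x(4*6)) = -((-1/(-2)*13)*(-8) + (-1/(6*(4*6)) + (4*6)/3)) = -((-1*(-1/2)*13)*(-8) + (-1/6/24 + (1/3)*24)) = -(((1/2)*13)*(-8) + (-1/6*1/24 + 8)) = -((13/2)*(-8) + (-1/144 + 8)) = -(-52 + 1151/144) = -1*(-6337/144) = 6337/144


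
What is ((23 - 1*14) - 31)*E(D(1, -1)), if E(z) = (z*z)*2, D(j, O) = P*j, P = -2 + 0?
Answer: -176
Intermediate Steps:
P = -2
D(j, O) = -2*j
E(z) = 2*z**2 (E(z) = z**2*2 = 2*z**2)
((23 - 1*14) - 31)*E(D(1, -1)) = ((23 - 1*14) - 31)*(2*(-2*1)**2) = ((23 - 14) - 31)*(2*(-2)**2) = (9 - 31)*(2*4) = -22*8 = -176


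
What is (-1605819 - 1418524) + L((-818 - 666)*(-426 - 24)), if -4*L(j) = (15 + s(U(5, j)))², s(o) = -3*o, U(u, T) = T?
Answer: -4013563555597/4 ≈ -1.0034e+12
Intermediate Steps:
L(j) = -(15 - 3*j)²/4
(-1605819 - 1418524) + L((-818 - 666)*(-426 - 24)) = (-1605819 - 1418524) - 9*(-5 + (-818 - 666)*(-426 - 24))²/4 = -3024343 - 9*(-5 - 1484*(-450))²/4 = -3024343 - 9*(-5 + 667800)²/4 = -3024343 - 9/4*667795² = -3024343 - 9/4*445950162025 = -3024343 - 4013551458225/4 = -4013563555597/4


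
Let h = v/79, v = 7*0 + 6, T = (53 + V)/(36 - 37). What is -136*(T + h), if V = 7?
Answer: 643824/79 ≈ 8149.7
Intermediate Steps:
T = -60 (T = (53 + 7)/(36 - 37) = 60/(-1) = 60*(-1) = -60)
v = 6 (v = 0 + 6 = 6)
h = 6/79 ≈ 0.075949
-136*(T + h) = -136*(-60 + 6/79) = -136*(-4734/79) = 643824/79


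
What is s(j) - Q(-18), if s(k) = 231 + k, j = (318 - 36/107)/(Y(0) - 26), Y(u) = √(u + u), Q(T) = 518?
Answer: -416212/1391 ≈ -299.22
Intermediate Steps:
Y(u) = √2*√u (Y(u) = √(2*u) = √2*√u)
j = -16995/1391 (j = (318 - 36/107)/(√2*√0 - 26) = (318 - 36*1/107)/(√2*0 - 26) = (318 - 36/107)/(0 - 26) = (33990/107)/(-26) = (33990/107)*(-1/26) = -16995/1391 ≈ -12.218)
s(j) - Q(-18) = (231 - 16995/1391) - 1*518 = 304326/1391 - 518 = -416212/1391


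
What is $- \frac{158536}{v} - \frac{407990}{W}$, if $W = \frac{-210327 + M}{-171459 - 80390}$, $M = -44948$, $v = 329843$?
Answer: $- \frac{6778405336887266}{16840134365} \approx -4.0252 \cdot 10^{5}$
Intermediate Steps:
$W = \frac{255275}{251849}$ ($W = \frac{-210327 - 44948}{-171459 - 80390} = - \frac{255275}{-251849} = \left(-255275\right) \left(- \frac{1}{251849}\right) = \frac{255275}{251849} \approx 1.0136$)
$- \frac{158536}{v} - \frac{407990}{W} = - \frac{158536}{329843} - \frac{407990}{\frac{255275}{251849}} = \left(-158536\right) \frac{1}{329843} - \frac{20550374702}{51055} = - \frac{158536}{329843} - \frac{20550374702}{51055} = - \frac{6778405336887266}{16840134365}$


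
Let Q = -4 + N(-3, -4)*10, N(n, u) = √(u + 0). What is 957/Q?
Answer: -957/104 - 4785*I/104 ≈ -9.2019 - 46.01*I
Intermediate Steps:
N(n, u) = √u
Q = -4 + 20*I (Q = -4 + √(-4)*10 = -4 + (2*I)*10 = -4 + 20*I ≈ -4.0 + 20.0*I)
957/Q = 957/(-4 + 20*I) = 957*((-4 - 20*I)/416) = 957*(-4 - 20*I)/416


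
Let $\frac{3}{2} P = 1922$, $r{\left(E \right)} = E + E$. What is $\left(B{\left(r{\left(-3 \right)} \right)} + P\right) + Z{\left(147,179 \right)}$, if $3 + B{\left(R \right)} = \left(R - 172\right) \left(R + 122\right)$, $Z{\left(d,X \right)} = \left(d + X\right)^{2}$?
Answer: $\frac{260719}{3} \approx 86906.0$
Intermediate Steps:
$r{\left(E \right)} = 2 E$
$Z{\left(d,X \right)} = \left(X + d\right)^{2}$
$B{\left(R \right)} = -3 + \left(-172 + R\right) \left(122 + R\right)$ ($B{\left(R \right)} = -3 + \left(R - 172\right) \left(R + 122\right) = -3 + \left(-172 + R\right) \left(122 + R\right)$)
$P = \frac{3844}{3}$ ($P = \frac{2}{3} \cdot 1922 = \frac{3844}{3} \approx 1281.3$)
$\left(B{\left(r{\left(-3 \right)} \right)} + P\right) + Z{\left(147,179 \right)} = \left(\left(-20987 + \left(2 \left(-3\right)\right)^{2} - 50 \cdot 2 \left(-3\right)\right) + \frac{3844}{3}\right) + \left(179 + 147\right)^{2} = \left(\left(-20987 + \left(-6\right)^{2} - -300\right) + \frac{3844}{3}\right) + 326^{2} = \left(\left(-20987 + 36 + 300\right) + \frac{3844}{3}\right) + 106276 = \left(-20651 + \frac{3844}{3}\right) + 106276 = - \frac{58109}{3} + 106276 = \frac{260719}{3}$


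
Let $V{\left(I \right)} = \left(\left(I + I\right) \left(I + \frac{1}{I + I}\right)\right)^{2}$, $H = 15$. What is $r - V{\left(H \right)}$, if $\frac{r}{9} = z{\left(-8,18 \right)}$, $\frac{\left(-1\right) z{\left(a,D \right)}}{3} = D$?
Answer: $-203887$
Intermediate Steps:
$z{\left(a,D \right)} = - 3 D$
$r = -486$ ($r = 9 \left(\left(-3\right) 18\right) = 9 \left(-54\right) = -486$)
$V{\left(I \right)} = 4 I^{2} \left(I + \frac{1}{2 I}\right)^{2}$ ($V{\left(I \right)} = \left(2 I \left(I + \frac{1}{2 I}\right)\right)^{2} = 4 I^{2} \left(I + \frac{1}{2 I}\right)^{2}$)
$r - V{\left(H \right)} = -486 - \left(1 + 2 \cdot 15^{2}\right)^{2} = -486 - \left(1 + 2 \cdot 225\right)^{2} = -486 - \left(1 + 450\right)^{2} = -486 - 451^{2} = -486 - 203401 = -203887$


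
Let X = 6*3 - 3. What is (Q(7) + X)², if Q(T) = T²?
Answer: 4096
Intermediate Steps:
X = 15 (X = 18 - 3 = 15)
(Q(7) + X)² = (7² + 15)² = (49 + 15)² = 64² = 4096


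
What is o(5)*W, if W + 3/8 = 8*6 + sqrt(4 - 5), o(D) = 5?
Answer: 1905/8 + 5*I ≈ 238.13 + 5.0*I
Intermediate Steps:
W = 381/8 + I (W = -3/8 + (8*6 + sqrt(4 - 5)) = -3/8 + (48 + sqrt(-1)) = -3/8 + (48 + I) = 381/8 + I ≈ 47.625 + 1.0*I)
o(5)*W = 5*(381/8 + I) = 1905/8 + 5*I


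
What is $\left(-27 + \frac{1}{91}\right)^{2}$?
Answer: $\frac{6031936}{8281} \approx 728.41$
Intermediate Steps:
$\left(-27 + \frac{1}{91}\right)^{2} = \left(- \frac{2456}{91}\right)^{2} = \frac{6031936}{8281}$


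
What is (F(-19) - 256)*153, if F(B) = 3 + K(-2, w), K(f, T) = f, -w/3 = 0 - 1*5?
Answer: -39015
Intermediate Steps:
w = 15 (w = -3*(0 - 1*5) = -3*(0 - 5) = -3*(-5) = 15)
F(B) = 1 (F(B) = 3 - 2 = 1)
(F(-19) - 256)*153 = (1 - 256)*153 = -255*153 = -39015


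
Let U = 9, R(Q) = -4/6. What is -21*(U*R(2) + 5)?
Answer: 21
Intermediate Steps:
R(Q) = -⅔ (R(Q) = -4*⅙ = -⅔)
-21*(U*R(2) + 5) = -21*(9*(-⅔) + 5) = -21*(-6 + 5) = -21*(-1) = 21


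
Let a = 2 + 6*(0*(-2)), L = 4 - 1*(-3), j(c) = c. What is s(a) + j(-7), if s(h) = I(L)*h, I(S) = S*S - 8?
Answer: 75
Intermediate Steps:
L = 7 (L = 4 + 3 = 7)
a = 2 (a = 2 + 6*0 = 2 + 0 = 2)
I(S) = -8 + S² (I(S) = S² - 8 = -8 + S²)
s(h) = 41*h (s(h) = (-8 + 7²)*h = (-8 + 49)*h = 41*h)
s(a) + j(-7) = 41*2 - 7 = 82 - 7 = 75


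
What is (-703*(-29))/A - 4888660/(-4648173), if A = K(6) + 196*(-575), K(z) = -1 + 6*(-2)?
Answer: 152084410543/174636507783 ≈ 0.87086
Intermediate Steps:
K(z) = -13 (K(z) = -1 - 12 = -13)
A = -112713 (A = -13 + 196*(-575) = -13 - 112700 = -112713)
(-703*(-29))/A - 4888660/(-4648173) = -703*(-29)/(-112713) - 4888660/(-4648173) = 20387*(-1/112713) - 4888660*(-1/4648173) = -20387/112713 + 4888660/4648173 = 152084410543/174636507783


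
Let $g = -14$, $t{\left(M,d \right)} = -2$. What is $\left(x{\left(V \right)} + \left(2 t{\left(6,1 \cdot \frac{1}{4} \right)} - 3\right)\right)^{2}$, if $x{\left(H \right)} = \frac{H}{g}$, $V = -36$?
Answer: $\frac{961}{49} \approx 19.612$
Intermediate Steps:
$x{\left(H \right)} = - \frac{H}{14}$ ($x{\left(H \right)} = \frac{H}{-14} = H \left(- \frac{1}{14}\right) = - \frac{H}{14}$)
$\left(x{\left(V \right)} + \left(2 t{\left(6,1 \cdot \frac{1}{4} \right)} - 3\right)\right)^{2} = \left(\left(- \frac{1}{14}\right) \left(-36\right) + \left(2 \left(-2\right) - 3\right)\right)^{2} = \left(\frac{18}{7} - 7\right)^{2} = \left(- \frac{31}{7}\right)^{2} = \frac{961}{49}$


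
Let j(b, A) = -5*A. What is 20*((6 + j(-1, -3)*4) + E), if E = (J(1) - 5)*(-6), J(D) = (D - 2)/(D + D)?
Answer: 1980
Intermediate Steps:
J(D) = (-2 + D)/(2*D) (J(D) = (-2 + D)/((2*D)) = (-2 + D)*(1/(2*D)) = (-2 + D)/(2*D))
E = 33 (E = ((½)*(-2 + 1)/1 - 5)*(-6) = ((½)*1*(-1) - 5)*(-6) = (-½ - 5)*(-6) = -11/2*(-6) = 33)
20*((6 + j(-1, -3)*4) + E) = 20*((6 - 5*(-3)*4) + 33) = 20*((6 + 15*4) + 33) = 20*((6 + 60) + 33) = 20*(66 + 33) = 20*99 = 1980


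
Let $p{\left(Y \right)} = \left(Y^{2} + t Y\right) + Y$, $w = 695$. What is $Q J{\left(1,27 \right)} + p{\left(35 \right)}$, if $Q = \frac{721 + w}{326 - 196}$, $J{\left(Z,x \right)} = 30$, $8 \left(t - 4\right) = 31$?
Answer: $\frac{193689}{104} \approx 1862.4$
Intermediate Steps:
$t = \frac{63}{8}$ ($t = 4 + \frac{1}{8} \cdot 31 = 4 + \frac{31}{8} = \frac{63}{8} \approx 7.875$)
$p{\left(Y \right)} = Y^{2} + \frac{71 Y}{8}$ ($p{\left(Y \right)} = \left(Y^{2} + \frac{63 Y}{8}\right) + Y = Y^{2} + \frac{71 Y}{8}$)
$Q = \frac{708}{65}$ ($Q = \frac{721 + 695}{326 - 196} = \frac{1416}{130} = 1416 \cdot \frac{1}{130} = \frac{708}{65} \approx 10.892$)
$Q J{\left(1,27 \right)} + p{\left(35 \right)} = \frac{708}{65} \cdot 30 + \frac{1}{8} \cdot 35 \left(71 + 8 \cdot 35\right) = \frac{4248}{13} + \frac{1}{8} \cdot 35 \left(71 + 280\right) = \frac{4248}{13} + \frac{1}{8} \cdot 35 \cdot 351 = \frac{4248}{13} + \frac{12285}{8} = \frac{193689}{104}$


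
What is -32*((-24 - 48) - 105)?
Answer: 5664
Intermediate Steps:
-32*((-24 - 48) - 105) = -32*(-72 - 105) = -32*(-177) = 5664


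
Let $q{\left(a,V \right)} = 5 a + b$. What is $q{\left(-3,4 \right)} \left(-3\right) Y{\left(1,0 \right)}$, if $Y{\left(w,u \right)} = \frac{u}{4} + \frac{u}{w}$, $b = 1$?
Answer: $0$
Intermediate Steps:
$q{\left(a,V \right)} = 1 + 5 a$ ($q{\left(a,V \right)} = 5 a + 1 = 1 + 5 a$)
$Y{\left(w,u \right)} = \frac{u}{4} + \frac{u}{w}$ ($Y{\left(w,u \right)} = u \frac{1}{4} + \frac{u}{w} = \frac{u}{4} + \frac{u}{w}$)
$q{\left(-3,4 \right)} \left(-3\right) Y{\left(1,0 \right)} = \left(1 + 5 \left(-3\right)\right) \left(-3\right) \left(\frac{1}{4} \cdot 0 + \frac{0}{1}\right) = \left(1 - 15\right) \left(-3\right) \left(0 + 0 \cdot 1\right) = \left(-14\right) \left(-3\right) \left(0 + 0\right) = 42 \cdot 0 = 0$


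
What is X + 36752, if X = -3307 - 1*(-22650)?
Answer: 56095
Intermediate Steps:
X = 19343 (X = -3307 + 22650 = 19343)
X + 36752 = 19343 + 36752 = 56095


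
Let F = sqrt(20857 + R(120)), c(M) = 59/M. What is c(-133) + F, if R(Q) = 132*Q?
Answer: -59/133 + sqrt(36697) ≈ 191.12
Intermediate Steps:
F = sqrt(36697) (F = sqrt(20857 + 132*120) = sqrt(20857 + 15840) = sqrt(36697) ≈ 191.56)
c(-133) + F = 59/(-133) + sqrt(36697) = 59*(-1/133) + sqrt(36697) = -59/133 + sqrt(36697)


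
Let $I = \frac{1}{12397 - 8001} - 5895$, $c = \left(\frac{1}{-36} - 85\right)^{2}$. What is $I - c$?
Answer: $- \frac{18693595135}{1424304} \approx -13125.0$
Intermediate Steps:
$c = \frac{9369721}{1296}$ ($c = \left(- \frac{1}{36} - 85\right)^{2} = \left(- \frac{3061}{36}\right)^{2} = \frac{9369721}{1296} \approx 7229.7$)
$I = - \frac{25914419}{4396}$ ($I = \frac{1}{4396} - 5895 = - \frac{25914419}{4396} \approx -5895.0$)
$I - c = - \frac{25914419}{4396} - \frac{9369721}{1296} = - \frac{18693595135}{1424304}$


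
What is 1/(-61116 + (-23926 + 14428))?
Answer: -1/70614 ≈ -1.4162e-5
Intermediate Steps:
1/(-61116 + (-23926 + 14428)) = 1/(-61116 - 9498) = 1/(-70614) = -1/70614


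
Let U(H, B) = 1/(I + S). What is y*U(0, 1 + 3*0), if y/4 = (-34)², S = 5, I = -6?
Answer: -4624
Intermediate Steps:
U(H, B) = -1 (U(H, B) = 1/(-6 + 5) = 1/(-1) = -1)
y = 4624 (y = 4*(-34)² = 4*1156 = 4624)
y*U(0, 1 + 3*0) = 4624*(-1) = -4624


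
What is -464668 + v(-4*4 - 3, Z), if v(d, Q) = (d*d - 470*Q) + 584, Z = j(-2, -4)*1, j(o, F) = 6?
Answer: -466543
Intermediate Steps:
Z = 6 (Z = 6*1 = 6)
v(d, Q) = 584 + d² - 470*Q (v(d, Q) = (d² - 470*Q) + 584 = 584 + d² - 470*Q)
-464668 + v(-4*4 - 3, Z) = -464668 + (584 + (-4*4 - 3)² - 470*6) = -464668 + (584 + (-16 - 3)² - 2820) = -464668 + (584 + (-19)² - 2820) = -464668 + (584 + 361 - 2820) = -464668 - 1875 = -466543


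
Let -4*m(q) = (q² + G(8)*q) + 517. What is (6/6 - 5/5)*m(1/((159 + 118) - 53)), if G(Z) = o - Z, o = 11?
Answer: 0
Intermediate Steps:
G(Z) = 11 - Z
m(q) = -517/4 - 3*q/4 - q²/4 (m(q) = -((q² + (11 - 1*8)*q) + 517)/4 = -((q² + (11 - 8)*q) + 517)/4 = -((q² + 3*q) + 517)/4 = -(517 + q² + 3*q)/4 = -517/4 - 3*q/4 - q²/4)
(6/6 - 5/5)*m(1/((159 + 118) - 53)) = (6/6 - 5/5)*(-517/4 - 3/(4*((159 + 118) - 53)) - 1/(4*((159 + 118) - 53)²)) = (6*(⅙) - 5*⅕)*(-517/4 - 3/(4*(277 - 53)) - 1/(4*(277 - 53)²)) = (1 - 1)*(-517/4 - ¾/224 - (1/224)²/4) = 0*(-517/4 - ¾*1/224 - (1/224)²/4) = 0*(-517/4 - 3/896 - ¼*1/50176) = 0*(-517/4 - 3/896 - 1/200704) = 0*(-25941665/200704) = 0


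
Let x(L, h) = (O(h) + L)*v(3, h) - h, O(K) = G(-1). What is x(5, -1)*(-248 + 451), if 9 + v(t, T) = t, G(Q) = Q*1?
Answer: -4669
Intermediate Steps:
G(Q) = Q
v(t, T) = -9 + t
O(K) = -1
x(L, h) = 6 - h - 6*L (x(L, h) = (-1 + L)*(-9 + 3) - h = (-1 + L)*(-6) - h = (6 - 6*L) - h = 6 - h - 6*L)
x(5, -1)*(-248 + 451) = (6 - 1*(-1) - 6*5)*(-248 + 451) = (6 + 1 - 30)*203 = -23*203 = -4669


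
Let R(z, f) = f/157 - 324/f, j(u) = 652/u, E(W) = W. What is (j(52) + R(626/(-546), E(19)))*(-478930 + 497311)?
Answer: -3131423922/38779 ≈ -80751.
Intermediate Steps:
R(z, f) = -324/f + f/157 (R(z, f) = f*(1/157) - 324/f = f/157 - 324/f = -324/f + f/157)
(j(52) + R(626/(-546), E(19)))*(-478930 + 497311) = (652/52 + (-324/19 + (1/157)*19))*(-478930 + 497311) = (652*(1/52) + (-324*1/19 + 19/157))*18381 = (163/13 + (-324/19 + 19/157))*18381 = (163/13 - 50507/2983)*18381 = -170362/38779*18381 = -3131423922/38779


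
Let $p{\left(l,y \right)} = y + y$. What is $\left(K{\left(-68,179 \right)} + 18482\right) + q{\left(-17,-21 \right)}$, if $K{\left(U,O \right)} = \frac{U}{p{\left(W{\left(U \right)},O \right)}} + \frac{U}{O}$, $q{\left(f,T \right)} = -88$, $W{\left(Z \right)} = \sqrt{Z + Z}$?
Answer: $\frac{3292424}{179} \approx 18393.0$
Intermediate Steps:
$W{\left(Z \right)} = \sqrt{2} \sqrt{Z}$ ($W{\left(Z \right)} = \sqrt{2 Z} = \sqrt{2} \sqrt{Z}$)
$p{\left(l,y \right)} = 2 y$
$K{\left(U,O \right)} = \frac{3 U}{2 O}$ ($K{\left(U,O \right)} = \frac{U}{2 O} + \frac{U}{O} = \frac{3 U}{2 O}$)
$\left(K{\left(-68,179 \right)} + 18482\right) + q{\left(-17,-21 \right)} = \left(\frac{3}{2} \left(-68\right) \frac{1}{179} + 18482\right) - 88 = \left(- \frac{102}{179} + 18482\right) - 88 = \frac{3308176}{179} - 88 = \frac{3292424}{179}$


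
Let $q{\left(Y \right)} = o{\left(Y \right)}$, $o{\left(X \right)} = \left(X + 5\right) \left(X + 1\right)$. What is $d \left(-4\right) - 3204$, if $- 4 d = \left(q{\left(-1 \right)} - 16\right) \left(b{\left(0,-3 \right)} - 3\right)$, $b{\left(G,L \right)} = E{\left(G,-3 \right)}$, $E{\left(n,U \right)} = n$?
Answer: $-3156$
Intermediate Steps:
$b{\left(G,L \right)} = G$
$o{\left(X \right)} = \left(1 + X\right) \left(5 + X\right)$ ($o{\left(X \right)} = \left(5 + X\right) \left(1 + X\right) = \left(1 + X\right) \left(5 + X\right)$)
$q{\left(Y \right)} = 5 + Y^{2} + 6 Y$
$d = -12$ ($d = - \frac{\left(\left(5 + \left(-1\right)^{2} + 6 \left(-1\right)\right) - 16\right) \left(0 - 3\right)}{4} = - \frac{\left(\left(5 + 1 - 6\right) - 16\right) \left(-3\right)}{4} = - \frac{\left(0 - 16\right) \left(-3\right)}{4} = - \frac{\left(-16\right) \left(-3\right)}{4} = \left(- \frac{1}{4}\right) 48 = -12$)
$d \left(-4\right) - 3204 = \left(-12\right) \left(-4\right) - 3204 = 48 - 3204 = -3156$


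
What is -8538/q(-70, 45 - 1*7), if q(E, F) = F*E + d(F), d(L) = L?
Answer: 1423/437 ≈ 3.2563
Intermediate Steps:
q(E, F) = F + E*F (q(E, F) = F*E + F = E*F + F = F + E*F)
-8538/q(-70, 45 - 1*7) = -8538*1/((1 - 70)*(45 - 1*7)) = -8538*(-1/(69*(45 - 7))) = -8538/(38*(-69)) = -8538/(-2622) = -8538*(-1/2622) = 1423/437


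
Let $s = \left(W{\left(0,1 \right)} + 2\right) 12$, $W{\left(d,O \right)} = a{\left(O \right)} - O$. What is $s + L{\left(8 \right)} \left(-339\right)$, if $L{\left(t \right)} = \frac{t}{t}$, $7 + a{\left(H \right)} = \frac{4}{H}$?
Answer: $-363$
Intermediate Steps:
$a{\left(H \right)} = -7 + \frac{4}{H}$
$W{\left(d,O \right)} = -7 - O + \frac{4}{O}$ ($W{\left(d,O \right)} = \left(-7 + \frac{4}{O}\right) - O = -7 - O + \frac{4}{O}$)
$s = -24$ ($s = \left(\left(-7 - 1 + \frac{4}{1}\right) + 2\right) 12 = \left(\left(-7 - 1 + 4 \cdot 1\right) + 2\right) 12 = \left(\left(-7 - 1 + 4\right) + 2\right) 12 = \left(-4 + 2\right) 12 = \left(-2\right) 12 = -24$)
$L{\left(t \right)} = 1$
$s + L{\left(8 \right)} \left(-339\right) = -24 + 1 \left(-339\right) = -24 - 339 = -363$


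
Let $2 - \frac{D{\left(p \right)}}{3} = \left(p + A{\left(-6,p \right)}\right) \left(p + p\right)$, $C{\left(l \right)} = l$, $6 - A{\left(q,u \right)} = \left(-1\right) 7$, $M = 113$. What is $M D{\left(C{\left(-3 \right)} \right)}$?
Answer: $21018$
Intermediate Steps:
$A{\left(q,u \right)} = 13$ ($A{\left(q,u \right)} = 6 - \left(-1\right) 7 = 6 - -7 = 6 + 7 = 13$)
$D{\left(p \right)} = 6 - 6 p \left(13 + p\right)$ ($D{\left(p \right)} = 6 - 3 \left(p + 13\right) \left(p + p\right) = 6 - 3 \left(13 + p\right) 2 p = 6 - 3 \cdot 2 p \left(13 + p\right) = 6 - 6 p \left(13 + p\right)$)
$M D{\left(C{\left(-3 \right)} \right)} = 113 \left(6 - -234 - 6 \left(-3\right)^{2}\right) = 113 \left(6 + 234 - 54\right) = 113 \cdot 186 = 21018$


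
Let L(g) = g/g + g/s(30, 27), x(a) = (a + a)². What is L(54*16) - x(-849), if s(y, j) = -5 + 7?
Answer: -2882771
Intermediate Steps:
s(y, j) = 2
x(a) = 4*a² (x(a) = (2*a)² = 4*a²)
L(g) = 1 + g/2 (L(g) = g/g + g/2 = 1 + g*(½) = 1 + g/2)
L(54*16) - x(-849) = (1 + (54*16)/2) - 4*(-849)² = (1 + (½)*864) - 4*720801 = (1 + 432) - 1*2883204 = 433 - 2883204 = -2882771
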